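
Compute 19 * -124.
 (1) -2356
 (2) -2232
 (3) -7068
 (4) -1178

19 * -124 = -2356
1) -2356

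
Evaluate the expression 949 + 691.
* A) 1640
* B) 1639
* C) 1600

949 + 691 = 1640
A) 1640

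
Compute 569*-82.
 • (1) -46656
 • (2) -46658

569 * -82 = -46658
2) -46658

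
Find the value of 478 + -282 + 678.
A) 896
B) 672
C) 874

First: 478 + -282 = 196
Then: 196 + 678 = 874
C) 874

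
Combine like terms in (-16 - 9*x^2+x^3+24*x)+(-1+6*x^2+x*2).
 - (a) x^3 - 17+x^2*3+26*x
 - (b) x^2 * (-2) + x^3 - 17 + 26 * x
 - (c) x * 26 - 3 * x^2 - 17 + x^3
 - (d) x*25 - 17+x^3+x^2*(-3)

Adding the polynomials and combining like terms:
(-16 - 9*x^2 + x^3 + 24*x) + (-1 + 6*x^2 + x*2)
= x * 26 - 3 * x^2 - 17 + x^3
c) x * 26 - 3 * x^2 - 17 + x^3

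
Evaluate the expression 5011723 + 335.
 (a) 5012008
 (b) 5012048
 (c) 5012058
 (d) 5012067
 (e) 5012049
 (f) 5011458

5011723 + 335 = 5012058
c) 5012058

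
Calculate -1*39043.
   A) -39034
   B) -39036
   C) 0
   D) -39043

-1 * 39043 = -39043
D) -39043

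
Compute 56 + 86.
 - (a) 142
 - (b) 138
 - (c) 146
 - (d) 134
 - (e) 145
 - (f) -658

56 + 86 = 142
a) 142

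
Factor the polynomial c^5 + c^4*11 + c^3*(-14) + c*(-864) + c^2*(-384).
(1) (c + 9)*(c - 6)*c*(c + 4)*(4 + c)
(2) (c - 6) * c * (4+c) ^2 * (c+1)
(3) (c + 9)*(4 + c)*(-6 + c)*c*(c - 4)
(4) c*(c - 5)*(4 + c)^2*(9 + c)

We need to factor c^5 + c^4*11 + c^3*(-14) + c*(-864) + c^2*(-384).
The factored form is (c + 9)*(c - 6)*c*(c + 4)*(4 + c).
1) (c + 9)*(c - 6)*c*(c + 4)*(4 + c)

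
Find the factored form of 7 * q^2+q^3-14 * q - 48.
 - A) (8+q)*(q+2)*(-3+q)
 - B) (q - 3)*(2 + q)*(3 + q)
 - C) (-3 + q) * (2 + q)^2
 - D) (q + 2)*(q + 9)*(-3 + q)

We need to factor 7 * q^2+q^3-14 * q - 48.
The factored form is (8+q)*(q+2)*(-3+q).
A) (8+q)*(q+2)*(-3+q)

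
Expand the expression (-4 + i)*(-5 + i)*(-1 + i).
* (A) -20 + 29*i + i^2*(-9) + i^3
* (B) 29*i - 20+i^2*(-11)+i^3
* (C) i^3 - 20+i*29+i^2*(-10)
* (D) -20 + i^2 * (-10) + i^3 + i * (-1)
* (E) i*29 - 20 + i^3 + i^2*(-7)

Expanding (-4 + i)*(-5 + i)*(-1 + i):
= i^3 - 20+i*29+i^2*(-10)
C) i^3 - 20+i*29+i^2*(-10)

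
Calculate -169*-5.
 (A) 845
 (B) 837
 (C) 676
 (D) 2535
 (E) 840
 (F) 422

-169 * -5 = 845
A) 845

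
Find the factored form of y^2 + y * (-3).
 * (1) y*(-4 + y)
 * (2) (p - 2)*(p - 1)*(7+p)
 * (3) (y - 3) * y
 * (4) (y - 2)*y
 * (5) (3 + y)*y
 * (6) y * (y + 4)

We need to factor y^2 + y * (-3).
The factored form is (y - 3) * y.
3) (y - 3) * y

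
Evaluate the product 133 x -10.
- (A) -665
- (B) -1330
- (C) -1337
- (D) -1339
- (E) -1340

133 * -10 = -1330
B) -1330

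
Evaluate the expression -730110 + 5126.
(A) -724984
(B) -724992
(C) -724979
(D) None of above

-730110 + 5126 = -724984
A) -724984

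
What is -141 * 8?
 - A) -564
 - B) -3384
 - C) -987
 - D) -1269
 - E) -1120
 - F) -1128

-141 * 8 = -1128
F) -1128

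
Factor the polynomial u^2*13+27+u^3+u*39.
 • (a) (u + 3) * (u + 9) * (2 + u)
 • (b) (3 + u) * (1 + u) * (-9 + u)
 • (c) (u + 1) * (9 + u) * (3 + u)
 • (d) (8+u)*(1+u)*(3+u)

We need to factor u^2*13+27+u^3+u*39.
The factored form is (u + 1) * (9 + u) * (3 + u).
c) (u + 1) * (9 + u) * (3 + u)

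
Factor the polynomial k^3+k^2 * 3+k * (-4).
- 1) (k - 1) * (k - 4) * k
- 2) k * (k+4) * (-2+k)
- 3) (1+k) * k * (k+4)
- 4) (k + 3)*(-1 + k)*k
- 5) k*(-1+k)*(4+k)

We need to factor k^3+k^2 * 3+k * (-4).
The factored form is k*(-1+k)*(4+k).
5) k*(-1+k)*(4+k)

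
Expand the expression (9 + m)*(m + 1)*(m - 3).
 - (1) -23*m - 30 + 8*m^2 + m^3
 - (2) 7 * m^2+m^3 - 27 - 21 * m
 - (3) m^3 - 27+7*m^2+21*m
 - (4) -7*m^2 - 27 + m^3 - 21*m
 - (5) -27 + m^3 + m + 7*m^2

Expanding (9 + m)*(m + 1)*(m - 3):
= 7 * m^2+m^3 - 27 - 21 * m
2) 7 * m^2+m^3 - 27 - 21 * m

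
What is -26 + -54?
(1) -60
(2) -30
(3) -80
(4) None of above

-26 + -54 = -80
3) -80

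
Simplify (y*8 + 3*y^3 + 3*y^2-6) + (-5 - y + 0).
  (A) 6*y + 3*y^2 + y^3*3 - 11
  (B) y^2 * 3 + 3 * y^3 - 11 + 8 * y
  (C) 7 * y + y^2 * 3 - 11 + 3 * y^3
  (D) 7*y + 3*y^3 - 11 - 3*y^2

Adding the polynomials and combining like terms:
(y*8 + 3*y^3 + 3*y^2 - 6) + (-5 - y + 0)
= 7 * y + y^2 * 3 - 11 + 3 * y^3
C) 7 * y + y^2 * 3 - 11 + 3 * y^3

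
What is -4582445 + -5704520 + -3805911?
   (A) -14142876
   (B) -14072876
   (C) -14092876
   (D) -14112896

First: -4582445 + -5704520 = -10286965
Then: -10286965 + -3805911 = -14092876
C) -14092876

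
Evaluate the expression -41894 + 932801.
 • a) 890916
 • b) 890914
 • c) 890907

-41894 + 932801 = 890907
c) 890907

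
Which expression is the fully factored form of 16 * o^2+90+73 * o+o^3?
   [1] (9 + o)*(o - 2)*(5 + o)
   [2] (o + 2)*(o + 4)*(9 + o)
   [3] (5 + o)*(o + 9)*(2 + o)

We need to factor 16 * o^2+90+73 * o+o^3.
The factored form is (5 + o)*(o + 9)*(2 + o).
3) (5 + o)*(o + 9)*(2 + o)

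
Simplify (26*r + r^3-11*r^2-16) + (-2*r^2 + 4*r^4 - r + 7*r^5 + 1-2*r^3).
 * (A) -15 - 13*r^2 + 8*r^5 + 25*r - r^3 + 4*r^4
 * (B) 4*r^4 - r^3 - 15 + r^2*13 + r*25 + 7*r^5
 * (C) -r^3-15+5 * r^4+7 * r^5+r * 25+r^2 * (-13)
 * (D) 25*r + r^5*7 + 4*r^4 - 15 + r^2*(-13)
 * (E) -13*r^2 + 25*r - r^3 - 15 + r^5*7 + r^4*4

Adding the polynomials and combining like terms:
(26*r + r^3 - 11*r^2 - 16) + (-2*r^2 + 4*r^4 - r + 7*r^5 + 1 - 2*r^3)
= -13*r^2 + 25*r - r^3 - 15 + r^5*7 + r^4*4
E) -13*r^2 + 25*r - r^3 - 15 + r^5*7 + r^4*4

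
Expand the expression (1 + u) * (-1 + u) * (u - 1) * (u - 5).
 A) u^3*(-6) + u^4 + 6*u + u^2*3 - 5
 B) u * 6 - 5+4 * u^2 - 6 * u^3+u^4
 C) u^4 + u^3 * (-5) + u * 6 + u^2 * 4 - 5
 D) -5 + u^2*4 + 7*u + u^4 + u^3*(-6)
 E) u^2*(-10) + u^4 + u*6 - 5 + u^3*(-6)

Expanding (1 + u) * (-1 + u) * (u - 1) * (u - 5):
= u * 6 - 5+4 * u^2 - 6 * u^3+u^4
B) u * 6 - 5+4 * u^2 - 6 * u^3+u^4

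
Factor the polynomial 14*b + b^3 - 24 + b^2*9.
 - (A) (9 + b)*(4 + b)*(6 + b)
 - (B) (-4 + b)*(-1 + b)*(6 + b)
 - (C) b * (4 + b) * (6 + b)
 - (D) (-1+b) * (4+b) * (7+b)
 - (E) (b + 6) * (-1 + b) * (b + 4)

We need to factor 14*b + b^3 - 24 + b^2*9.
The factored form is (b + 6) * (-1 + b) * (b + 4).
E) (b + 6) * (-1 + b) * (b + 4)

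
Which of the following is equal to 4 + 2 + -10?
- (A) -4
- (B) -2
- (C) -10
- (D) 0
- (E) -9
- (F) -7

First: 4 + 2 = 6
Then: 6 + -10 = -4
A) -4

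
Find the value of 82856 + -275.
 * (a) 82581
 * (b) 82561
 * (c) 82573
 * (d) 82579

82856 + -275 = 82581
a) 82581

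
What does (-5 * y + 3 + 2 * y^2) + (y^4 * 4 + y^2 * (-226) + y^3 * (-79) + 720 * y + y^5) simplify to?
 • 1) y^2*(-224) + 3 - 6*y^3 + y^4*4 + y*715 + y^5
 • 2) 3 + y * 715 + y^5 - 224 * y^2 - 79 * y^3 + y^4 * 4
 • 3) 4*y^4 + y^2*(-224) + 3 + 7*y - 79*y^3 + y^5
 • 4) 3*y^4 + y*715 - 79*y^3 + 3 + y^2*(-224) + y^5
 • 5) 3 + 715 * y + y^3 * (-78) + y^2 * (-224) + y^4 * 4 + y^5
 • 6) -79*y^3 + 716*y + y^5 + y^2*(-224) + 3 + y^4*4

Adding the polynomials and combining like terms:
(-5*y + 3 + 2*y^2) + (y^4*4 + y^2*(-226) + y^3*(-79) + 720*y + y^5)
= 3 + y * 715 + y^5 - 224 * y^2 - 79 * y^3 + y^4 * 4
2) 3 + y * 715 + y^5 - 224 * y^2 - 79 * y^3 + y^4 * 4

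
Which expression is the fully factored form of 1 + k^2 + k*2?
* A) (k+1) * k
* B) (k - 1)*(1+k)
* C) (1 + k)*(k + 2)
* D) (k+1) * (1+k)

We need to factor 1 + k^2 + k*2.
The factored form is (k+1) * (1+k).
D) (k+1) * (1+k)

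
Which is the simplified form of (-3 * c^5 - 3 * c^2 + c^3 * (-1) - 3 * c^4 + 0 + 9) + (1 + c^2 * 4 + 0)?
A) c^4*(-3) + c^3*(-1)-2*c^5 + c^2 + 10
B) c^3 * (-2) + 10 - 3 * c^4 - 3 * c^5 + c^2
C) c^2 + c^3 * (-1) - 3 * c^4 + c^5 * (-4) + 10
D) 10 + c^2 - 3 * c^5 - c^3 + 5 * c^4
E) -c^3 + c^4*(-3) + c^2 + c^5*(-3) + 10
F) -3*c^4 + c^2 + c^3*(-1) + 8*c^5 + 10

Adding the polynomials and combining like terms:
(-3*c^5 - 3*c^2 + c^3*(-1) - 3*c^4 + 0 + 9) + (1 + c^2*4 + 0)
= -c^3 + c^4*(-3) + c^2 + c^5*(-3) + 10
E) -c^3 + c^4*(-3) + c^2 + c^5*(-3) + 10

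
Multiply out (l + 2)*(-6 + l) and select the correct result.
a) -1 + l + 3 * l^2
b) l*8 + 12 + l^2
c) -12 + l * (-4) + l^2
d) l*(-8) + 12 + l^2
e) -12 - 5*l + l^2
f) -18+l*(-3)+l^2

Expanding (l + 2)*(-6 + l):
= -12 + l * (-4) + l^2
c) -12 + l * (-4) + l^2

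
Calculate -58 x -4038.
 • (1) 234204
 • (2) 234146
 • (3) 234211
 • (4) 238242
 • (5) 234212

-58 * -4038 = 234204
1) 234204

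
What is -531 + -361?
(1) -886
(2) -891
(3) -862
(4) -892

-531 + -361 = -892
4) -892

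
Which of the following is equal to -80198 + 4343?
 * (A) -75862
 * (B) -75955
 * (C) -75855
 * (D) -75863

-80198 + 4343 = -75855
C) -75855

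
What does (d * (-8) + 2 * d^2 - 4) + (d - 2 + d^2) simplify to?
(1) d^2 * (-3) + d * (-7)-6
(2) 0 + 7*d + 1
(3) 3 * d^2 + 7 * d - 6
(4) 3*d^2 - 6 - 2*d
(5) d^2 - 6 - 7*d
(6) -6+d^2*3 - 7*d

Adding the polynomials and combining like terms:
(d*(-8) + 2*d^2 - 4) + (d - 2 + d^2)
= -6+d^2*3 - 7*d
6) -6+d^2*3 - 7*d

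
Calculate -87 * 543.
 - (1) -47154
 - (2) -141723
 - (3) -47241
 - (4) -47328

-87 * 543 = -47241
3) -47241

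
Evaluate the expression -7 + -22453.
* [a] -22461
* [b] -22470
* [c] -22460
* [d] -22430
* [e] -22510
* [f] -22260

-7 + -22453 = -22460
c) -22460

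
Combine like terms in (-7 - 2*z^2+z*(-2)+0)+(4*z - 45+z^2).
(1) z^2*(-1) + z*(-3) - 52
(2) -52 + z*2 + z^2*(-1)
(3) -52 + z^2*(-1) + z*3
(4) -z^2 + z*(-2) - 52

Adding the polynomials and combining like terms:
(-7 - 2*z^2 + z*(-2) + 0) + (4*z - 45 + z^2)
= -52 + z*2 + z^2*(-1)
2) -52 + z*2 + z^2*(-1)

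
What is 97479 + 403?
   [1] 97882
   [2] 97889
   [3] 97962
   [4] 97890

97479 + 403 = 97882
1) 97882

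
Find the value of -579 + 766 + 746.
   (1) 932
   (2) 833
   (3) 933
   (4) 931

First: -579 + 766 = 187
Then: 187 + 746 = 933
3) 933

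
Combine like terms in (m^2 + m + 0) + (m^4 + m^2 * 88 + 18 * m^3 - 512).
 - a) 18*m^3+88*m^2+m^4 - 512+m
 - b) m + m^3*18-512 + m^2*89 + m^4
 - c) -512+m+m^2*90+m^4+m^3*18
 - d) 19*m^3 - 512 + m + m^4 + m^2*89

Adding the polynomials and combining like terms:
(m^2 + m + 0) + (m^4 + m^2*88 + 18*m^3 - 512)
= m + m^3*18-512 + m^2*89 + m^4
b) m + m^3*18-512 + m^2*89 + m^4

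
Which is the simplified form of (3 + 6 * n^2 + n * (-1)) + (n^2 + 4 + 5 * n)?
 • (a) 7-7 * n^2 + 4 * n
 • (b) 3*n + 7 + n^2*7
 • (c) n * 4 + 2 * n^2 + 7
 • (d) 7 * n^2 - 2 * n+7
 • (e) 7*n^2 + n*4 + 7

Adding the polynomials and combining like terms:
(3 + 6*n^2 + n*(-1)) + (n^2 + 4 + 5*n)
= 7*n^2 + n*4 + 7
e) 7*n^2 + n*4 + 7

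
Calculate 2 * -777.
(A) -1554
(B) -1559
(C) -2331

2 * -777 = -1554
A) -1554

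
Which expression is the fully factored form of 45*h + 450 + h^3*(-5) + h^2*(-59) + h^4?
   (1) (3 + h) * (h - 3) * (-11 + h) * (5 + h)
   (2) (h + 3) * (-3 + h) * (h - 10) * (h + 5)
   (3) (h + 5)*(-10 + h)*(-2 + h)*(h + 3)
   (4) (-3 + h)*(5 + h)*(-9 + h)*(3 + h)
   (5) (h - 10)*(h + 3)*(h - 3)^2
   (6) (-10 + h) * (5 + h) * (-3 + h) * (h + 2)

We need to factor 45*h + 450 + h^3*(-5) + h^2*(-59) + h^4.
The factored form is (h + 3) * (-3 + h) * (h - 10) * (h + 5).
2) (h + 3) * (-3 + h) * (h - 10) * (h + 5)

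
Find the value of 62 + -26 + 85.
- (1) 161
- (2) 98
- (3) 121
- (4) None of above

First: 62 + -26 = 36
Then: 36 + 85 = 121
3) 121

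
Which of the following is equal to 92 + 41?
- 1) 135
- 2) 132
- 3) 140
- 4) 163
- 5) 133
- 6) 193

92 + 41 = 133
5) 133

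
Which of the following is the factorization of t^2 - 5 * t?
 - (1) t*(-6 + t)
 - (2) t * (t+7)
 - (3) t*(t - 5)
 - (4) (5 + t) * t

We need to factor t^2 - 5 * t.
The factored form is t*(t - 5).
3) t*(t - 5)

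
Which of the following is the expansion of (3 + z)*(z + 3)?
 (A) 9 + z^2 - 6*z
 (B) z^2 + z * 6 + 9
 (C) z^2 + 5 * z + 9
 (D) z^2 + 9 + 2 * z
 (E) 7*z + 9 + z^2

Expanding (3 + z)*(z + 3):
= z^2 + z * 6 + 9
B) z^2 + z * 6 + 9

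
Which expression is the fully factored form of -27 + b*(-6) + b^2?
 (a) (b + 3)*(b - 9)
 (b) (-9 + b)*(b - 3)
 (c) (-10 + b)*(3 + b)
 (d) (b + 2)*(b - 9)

We need to factor -27 + b*(-6) + b^2.
The factored form is (b + 3)*(b - 9).
a) (b + 3)*(b - 9)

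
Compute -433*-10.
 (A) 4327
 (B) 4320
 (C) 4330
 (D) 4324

-433 * -10 = 4330
C) 4330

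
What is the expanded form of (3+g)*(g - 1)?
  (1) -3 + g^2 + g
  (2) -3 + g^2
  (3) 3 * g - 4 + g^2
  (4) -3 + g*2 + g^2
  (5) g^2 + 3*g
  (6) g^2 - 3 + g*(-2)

Expanding (3+g)*(g - 1):
= -3 + g*2 + g^2
4) -3 + g*2 + g^2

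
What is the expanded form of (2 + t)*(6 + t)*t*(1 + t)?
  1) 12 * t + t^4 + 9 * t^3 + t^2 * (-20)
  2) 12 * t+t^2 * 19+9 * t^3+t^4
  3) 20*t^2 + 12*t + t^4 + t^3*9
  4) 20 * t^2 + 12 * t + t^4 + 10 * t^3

Expanding (2 + t)*(6 + t)*t*(1 + t):
= 20*t^2 + 12*t + t^4 + t^3*9
3) 20*t^2 + 12*t + t^4 + t^3*9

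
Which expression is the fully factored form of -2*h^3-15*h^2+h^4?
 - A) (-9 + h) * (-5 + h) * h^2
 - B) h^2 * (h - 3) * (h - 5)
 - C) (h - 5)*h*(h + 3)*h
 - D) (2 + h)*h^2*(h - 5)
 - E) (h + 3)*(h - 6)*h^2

We need to factor -2*h^3-15*h^2+h^4.
The factored form is (h - 5)*h*(h + 3)*h.
C) (h - 5)*h*(h + 3)*h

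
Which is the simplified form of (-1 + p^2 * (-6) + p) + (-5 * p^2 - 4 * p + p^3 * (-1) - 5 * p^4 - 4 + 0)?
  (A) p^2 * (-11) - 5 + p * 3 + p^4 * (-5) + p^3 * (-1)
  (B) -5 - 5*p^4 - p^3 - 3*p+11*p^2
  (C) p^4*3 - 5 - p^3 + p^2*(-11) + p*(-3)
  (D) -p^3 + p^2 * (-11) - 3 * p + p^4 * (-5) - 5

Adding the polynomials and combining like terms:
(-1 + p^2*(-6) + p) + (-5*p^2 - 4*p + p^3*(-1) - 5*p^4 - 4 + 0)
= -p^3 + p^2 * (-11) - 3 * p + p^4 * (-5) - 5
D) -p^3 + p^2 * (-11) - 3 * p + p^4 * (-5) - 5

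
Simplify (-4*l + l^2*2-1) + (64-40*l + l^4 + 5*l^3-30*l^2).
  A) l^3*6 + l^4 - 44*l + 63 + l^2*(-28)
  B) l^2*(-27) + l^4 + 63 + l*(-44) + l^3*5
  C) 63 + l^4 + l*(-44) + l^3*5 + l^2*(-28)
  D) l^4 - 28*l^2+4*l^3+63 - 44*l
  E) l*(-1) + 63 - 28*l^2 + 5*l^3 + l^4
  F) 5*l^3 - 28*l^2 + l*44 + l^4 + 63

Adding the polynomials and combining like terms:
(-4*l + l^2*2 - 1) + (64 - 40*l + l^4 + 5*l^3 - 30*l^2)
= 63 + l^4 + l*(-44) + l^3*5 + l^2*(-28)
C) 63 + l^4 + l*(-44) + l^3*5 + l^2*(-28)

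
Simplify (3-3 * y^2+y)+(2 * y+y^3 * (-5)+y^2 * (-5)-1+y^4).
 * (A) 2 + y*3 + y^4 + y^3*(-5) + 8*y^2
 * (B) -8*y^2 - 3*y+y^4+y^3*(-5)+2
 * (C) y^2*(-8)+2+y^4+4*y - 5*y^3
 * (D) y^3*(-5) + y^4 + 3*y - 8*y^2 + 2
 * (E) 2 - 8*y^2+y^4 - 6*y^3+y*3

Adding the polynomials and combining like terms:
(3 - 3*y^2 + y) + (2*y + y^3*(-5) + y^2*(-5) - 1 + y^4)
= y^3*(-5) + y^4 + 3*y - 8*y^2 + 2
D) y^3*(-5) + y^4 + 3*y - 8*y^2 + 2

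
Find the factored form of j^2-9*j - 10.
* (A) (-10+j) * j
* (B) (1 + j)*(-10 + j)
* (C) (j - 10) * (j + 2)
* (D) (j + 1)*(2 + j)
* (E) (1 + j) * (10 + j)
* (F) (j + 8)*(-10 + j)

We need to factor j^2-9*j - 10.
The factored form is (1 + j)*(-10 + j).
B) (1 + j)*(-10 + j)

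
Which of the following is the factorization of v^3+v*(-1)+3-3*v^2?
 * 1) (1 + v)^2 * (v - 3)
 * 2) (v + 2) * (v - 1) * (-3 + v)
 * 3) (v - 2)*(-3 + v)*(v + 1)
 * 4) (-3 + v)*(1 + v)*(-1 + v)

We need to factor v^3+v*(-1)+3-3*v^2.
The factored form is (-3 + v)*(1 + v)*(-1 + v).
4) (-3 + v)*(1 + v)*(-1 + v)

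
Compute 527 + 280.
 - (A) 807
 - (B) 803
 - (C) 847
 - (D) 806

527 + 280 = 807
A) 807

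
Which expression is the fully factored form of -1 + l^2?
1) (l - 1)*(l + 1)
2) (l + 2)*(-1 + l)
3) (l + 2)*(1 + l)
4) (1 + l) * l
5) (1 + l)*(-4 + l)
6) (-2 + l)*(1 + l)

We need to factor -1 + l^2.
The factored form is (l - 1)*(l + 1).
1) (l - 1)*(l + 1)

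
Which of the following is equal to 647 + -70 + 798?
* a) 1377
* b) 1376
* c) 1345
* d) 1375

First: 647 + -70 = 577
Then: 577 + 798 = 1375
d) 1375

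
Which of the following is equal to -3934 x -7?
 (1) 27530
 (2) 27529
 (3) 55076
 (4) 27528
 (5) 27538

-3934 * -7 = 27538
5) 27538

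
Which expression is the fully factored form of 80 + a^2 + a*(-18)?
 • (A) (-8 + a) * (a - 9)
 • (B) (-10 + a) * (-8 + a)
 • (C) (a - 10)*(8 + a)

We need to factor 80 + a^2 + a*(-18).
The factored form is (-10 + a) * (-8 + a).
B) (-10 + a) * (-8 + a)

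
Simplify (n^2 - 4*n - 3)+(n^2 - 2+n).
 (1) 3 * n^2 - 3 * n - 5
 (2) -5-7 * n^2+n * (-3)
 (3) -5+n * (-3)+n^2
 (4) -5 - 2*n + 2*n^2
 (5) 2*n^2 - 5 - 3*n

Adding the polynomials and combining like terms:
(n^2 - 4*n - 3) + (n^2 - 2 + n)
= 2*n^2 - 5 - 3*n
5) 2*n^2 - 5 - 3*n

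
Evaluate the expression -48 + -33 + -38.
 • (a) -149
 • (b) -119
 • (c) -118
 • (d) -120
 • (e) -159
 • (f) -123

First: -48 + -33 = -81
Then: -81 + -38 = -119
b) -119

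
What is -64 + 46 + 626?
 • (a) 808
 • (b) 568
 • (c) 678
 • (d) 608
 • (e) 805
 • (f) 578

First: -64 + 46 = -18
Then: -18 + 626 = 608
d) 608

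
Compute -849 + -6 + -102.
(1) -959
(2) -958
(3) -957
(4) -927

First: -849 + -6 = -855
Then: -855 + -102 = -957
3) -957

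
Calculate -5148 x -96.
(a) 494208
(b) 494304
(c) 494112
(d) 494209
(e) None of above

-5148 * -96 = 494208
a) 494208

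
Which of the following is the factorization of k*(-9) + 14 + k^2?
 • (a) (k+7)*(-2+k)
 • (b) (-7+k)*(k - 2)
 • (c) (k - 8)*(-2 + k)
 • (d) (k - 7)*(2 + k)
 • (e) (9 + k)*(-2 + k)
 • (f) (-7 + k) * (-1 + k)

We need to factor k*(-9) + 14 + k^2.
The factored form is (-7+k)*(k - 2).
b) (-7+k)*(k - 2)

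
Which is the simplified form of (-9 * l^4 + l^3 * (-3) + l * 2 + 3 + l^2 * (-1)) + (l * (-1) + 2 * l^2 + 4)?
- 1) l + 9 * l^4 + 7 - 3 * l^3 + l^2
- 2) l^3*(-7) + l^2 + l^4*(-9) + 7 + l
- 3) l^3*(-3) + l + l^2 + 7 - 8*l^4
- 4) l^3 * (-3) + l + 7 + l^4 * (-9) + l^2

Adding the polynomials and combining like terms:
(-9*l^4 + l^3*(-3) + l*2 + 3 + l^2*(-1)) + (l*(-1) + 2*l^2 + 4)
= l^3 * (-3) + l + 7 + l^4 * (-9) + l^2
4) l^3 * (-3) + l + 7 + l^4 * (-9) + l^2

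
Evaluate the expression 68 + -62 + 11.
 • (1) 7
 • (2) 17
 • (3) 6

First: 68 + -62 = 6
Then: 6 + 11 = 17
2) 17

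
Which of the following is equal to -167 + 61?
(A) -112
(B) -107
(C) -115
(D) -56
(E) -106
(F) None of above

-167 + 61 = -106
E) -106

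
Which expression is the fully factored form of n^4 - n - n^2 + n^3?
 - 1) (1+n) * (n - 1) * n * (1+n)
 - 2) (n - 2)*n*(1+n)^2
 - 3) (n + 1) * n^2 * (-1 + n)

We need to factor n^4 - n - n^2 + n^3.
The factored form is (1+n) * (n - 1) * n * (1+n).
1) (1+n) * (n - 1) * n * (1+n)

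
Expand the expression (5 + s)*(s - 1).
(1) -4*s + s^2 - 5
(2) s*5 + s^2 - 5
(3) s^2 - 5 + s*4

Expanding (5 + s)*(s - 1):
= s^2 - 5 + s*4
3) s^2 - 5 + s*4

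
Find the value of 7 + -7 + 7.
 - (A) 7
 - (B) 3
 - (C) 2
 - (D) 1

First: 7 + -7 = 0
Then: 0 + 7 = 7
A) 7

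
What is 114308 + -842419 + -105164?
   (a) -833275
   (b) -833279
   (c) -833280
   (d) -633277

First: 114308 + -842419 = -728111
Then: -728111 + -105164 = -833275
a) -833275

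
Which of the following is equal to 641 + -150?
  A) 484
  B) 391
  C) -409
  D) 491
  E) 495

641 + -150 = 491
D) 491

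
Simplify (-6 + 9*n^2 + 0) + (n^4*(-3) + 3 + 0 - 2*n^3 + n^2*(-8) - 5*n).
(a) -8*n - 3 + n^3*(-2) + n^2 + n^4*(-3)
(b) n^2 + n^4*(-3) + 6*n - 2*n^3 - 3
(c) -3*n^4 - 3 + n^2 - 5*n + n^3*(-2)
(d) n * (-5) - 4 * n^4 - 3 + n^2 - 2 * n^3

Adding the polynomials and combining like terms:
(-6 + 9*n^2 + 0) + (n^4*(-3) + 3 + 0 - 2*n^3 + n^2*(-8) - 5*n)
= -3*n^4 - 3 + n^2 - 5*n + n^3*(-2)
c) -3*n^4 - 3 + n^2 - 5*n + n^3*(-2)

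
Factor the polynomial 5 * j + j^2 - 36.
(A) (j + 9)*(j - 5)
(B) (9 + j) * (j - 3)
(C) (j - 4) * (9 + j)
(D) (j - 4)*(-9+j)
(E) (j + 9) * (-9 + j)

We need to factor 5 * j + j^2 - 36.
The factored form is (j - 4) * (9 + j).
C) (j - 4) * (9 + j)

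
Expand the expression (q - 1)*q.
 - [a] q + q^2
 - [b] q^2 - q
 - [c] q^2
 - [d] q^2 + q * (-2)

Expanding (q - 1)*q:
= q^2 - q
b) q^2 - q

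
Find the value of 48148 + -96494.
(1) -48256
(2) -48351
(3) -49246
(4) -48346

48148 + -96494 = -48346
4) -48346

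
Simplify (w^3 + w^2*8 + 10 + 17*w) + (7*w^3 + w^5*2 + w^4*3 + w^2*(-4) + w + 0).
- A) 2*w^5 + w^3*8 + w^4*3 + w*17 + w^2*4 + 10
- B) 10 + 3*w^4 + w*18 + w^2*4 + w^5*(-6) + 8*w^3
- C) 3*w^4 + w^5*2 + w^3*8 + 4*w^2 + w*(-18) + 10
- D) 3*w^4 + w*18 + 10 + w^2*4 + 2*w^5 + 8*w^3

Adding the polynomials and combining like terms:
(w^3 + w^2*8 + 10 + 17*w) + (7*w^3 + w^5*2 + w^4*3 + w^2*(-4) + w + 0)
= 3*w^4 + w*18 + 10 + w^2*4 + 2*w^5 + 8*w^3
D) 3*w^4 + w*18 + 10 + w^2*4 + 2*w^5 + 8*w^3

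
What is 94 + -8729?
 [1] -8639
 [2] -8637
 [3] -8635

94 + -8729 = -8635
3) -8635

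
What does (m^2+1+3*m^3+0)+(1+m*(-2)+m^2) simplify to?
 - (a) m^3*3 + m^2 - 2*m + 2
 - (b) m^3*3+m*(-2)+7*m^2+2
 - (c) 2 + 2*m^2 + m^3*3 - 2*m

Adding the polynomials and combining like terms:
(m^2 + 1 + 3*m^3 + 0) + (1 + m*(-2) + m^2)
= 2 + 2*m^2 + m^3*3 - 2*m
c) 2 + 2*m^2 + m^3*3 - 2*m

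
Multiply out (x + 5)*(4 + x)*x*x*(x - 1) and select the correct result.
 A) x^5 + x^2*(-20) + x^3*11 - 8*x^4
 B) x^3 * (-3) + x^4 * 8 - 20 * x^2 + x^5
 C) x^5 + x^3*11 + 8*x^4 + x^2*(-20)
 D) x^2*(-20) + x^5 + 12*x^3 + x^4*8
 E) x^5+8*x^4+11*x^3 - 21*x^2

Expanding (x + 5)*(4 + x)*x*x*(x - 1):
= x^5 + x^3*11 + 8*x^4 + x^2*(-20)
C) x^5 + x^3*11 + 8*x^4 + x^2*(-20)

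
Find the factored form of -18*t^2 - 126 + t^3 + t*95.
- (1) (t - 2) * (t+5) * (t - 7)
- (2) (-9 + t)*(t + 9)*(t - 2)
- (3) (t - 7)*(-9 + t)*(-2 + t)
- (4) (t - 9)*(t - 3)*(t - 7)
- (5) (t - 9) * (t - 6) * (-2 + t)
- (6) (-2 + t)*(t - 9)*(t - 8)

We need to factor -18*t^2 - 126 + t^3 + t*95.
The factored form is (t - 7)*(-9 + t)*(-2 + t).
3) (t - 7)*(-9 + t)*(-2 + t)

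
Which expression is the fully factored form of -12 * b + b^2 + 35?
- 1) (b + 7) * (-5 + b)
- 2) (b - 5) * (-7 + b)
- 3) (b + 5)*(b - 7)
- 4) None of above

We need to factor -12 * b + b^2 + 35.
The factored form is (b - 5) * (-7 + b).
2) (b - 5) * (-7 + b)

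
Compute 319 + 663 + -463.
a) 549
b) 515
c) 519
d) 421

First: 319 + 663 = 982
Then: 982 + -463 = 519
c) 519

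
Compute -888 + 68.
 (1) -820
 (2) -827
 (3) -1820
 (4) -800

-888 + 68 = -820
1) -820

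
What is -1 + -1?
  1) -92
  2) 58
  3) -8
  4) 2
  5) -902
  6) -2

-1 + -1 = -2
6) -2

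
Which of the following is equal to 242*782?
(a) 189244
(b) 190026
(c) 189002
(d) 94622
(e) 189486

242 * 782 = 189244
a) 189244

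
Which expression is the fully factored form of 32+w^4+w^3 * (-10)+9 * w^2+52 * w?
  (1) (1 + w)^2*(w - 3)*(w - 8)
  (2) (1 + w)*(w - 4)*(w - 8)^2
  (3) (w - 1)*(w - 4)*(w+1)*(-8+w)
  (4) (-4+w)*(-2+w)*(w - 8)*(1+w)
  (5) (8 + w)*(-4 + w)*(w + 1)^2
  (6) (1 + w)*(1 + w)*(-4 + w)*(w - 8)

We need to factor 32+w^4+w^3 * (-10)+9 * w^2+52 * w.
The factored form is (1 + w)*(1 + w)*(-4 + w)*(w - 8).
6) (1 + w)*(1 + w)*(-4 + w)*(w - 8)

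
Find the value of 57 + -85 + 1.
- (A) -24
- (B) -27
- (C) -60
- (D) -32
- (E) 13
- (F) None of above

First: 57 + -85 = -28
Then: -28 + 1 = -27
B) -27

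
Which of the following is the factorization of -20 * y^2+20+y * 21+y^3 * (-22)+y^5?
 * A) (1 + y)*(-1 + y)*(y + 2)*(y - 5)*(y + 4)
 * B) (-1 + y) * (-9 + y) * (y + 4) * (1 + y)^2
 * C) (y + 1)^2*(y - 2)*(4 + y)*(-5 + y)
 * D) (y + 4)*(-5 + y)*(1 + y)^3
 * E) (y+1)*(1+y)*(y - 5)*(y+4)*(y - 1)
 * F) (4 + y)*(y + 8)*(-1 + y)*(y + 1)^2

We need to factor -20 * y^2+20+y * 21+y^3 * (-22)+y^5.
The factored form is (y+1)*(1+y)*(y - 5)*(y+4)*(y - 1).
E) (y+1)*(1+y)*(y - 5)*(y+4)*(y - 1)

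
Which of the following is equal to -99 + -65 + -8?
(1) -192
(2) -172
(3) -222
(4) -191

First: -99 + -65 = -164
Then: -164 + -8 = -172
2) -172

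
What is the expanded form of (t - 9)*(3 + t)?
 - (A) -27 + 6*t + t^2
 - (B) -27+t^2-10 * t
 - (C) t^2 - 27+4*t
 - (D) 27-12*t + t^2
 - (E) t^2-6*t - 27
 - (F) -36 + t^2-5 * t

Expanding (t - 9)*(3 + t):
= t^2-6*t - 27
E) t^2-6*t - 27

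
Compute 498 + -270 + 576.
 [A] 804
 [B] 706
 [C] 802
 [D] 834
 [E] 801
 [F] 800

First: 498 + -270 = 228
Then: 228 + 576 = 804
A) 804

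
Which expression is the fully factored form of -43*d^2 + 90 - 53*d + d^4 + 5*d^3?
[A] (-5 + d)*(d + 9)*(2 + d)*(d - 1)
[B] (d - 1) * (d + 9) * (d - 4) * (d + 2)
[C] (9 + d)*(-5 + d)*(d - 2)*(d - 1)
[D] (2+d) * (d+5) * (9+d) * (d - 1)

We need to factor -43*d^2 + 90 - 53*d + d^4 + 5*d^3.
The factored form is (-5 + d)*(d + 9)*(2 + d)*(d - 1).
A) (-5 + d)*(d + 9)*(2 + d)*(d - 1)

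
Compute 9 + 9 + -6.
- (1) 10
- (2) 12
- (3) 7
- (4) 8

First: 9 + 9 = 18
Then: 18 + -6 = 12
2) 12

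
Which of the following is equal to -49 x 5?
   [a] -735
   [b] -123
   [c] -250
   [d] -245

-49 * 5 = -245
d) -245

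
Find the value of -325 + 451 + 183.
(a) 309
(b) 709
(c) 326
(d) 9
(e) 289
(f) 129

First: -325 + 451 = 126
Then: 126 + 183 = 309
a) 309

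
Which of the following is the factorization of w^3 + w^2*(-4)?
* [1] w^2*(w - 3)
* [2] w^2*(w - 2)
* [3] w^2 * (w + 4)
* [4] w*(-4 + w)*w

We need to factor w^3 + w^2*(-4).
The factored form is w*(-4 + w)*w.
4) w*(-4 + w)*w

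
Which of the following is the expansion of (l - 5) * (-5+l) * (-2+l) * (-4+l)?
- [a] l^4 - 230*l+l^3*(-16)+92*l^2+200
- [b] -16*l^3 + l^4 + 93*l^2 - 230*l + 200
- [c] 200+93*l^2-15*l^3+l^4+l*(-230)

Expanding (l - 5) * (-5+l) * (-2+l) * (-4+l):
= -16*l^3 + l^4 + 93*l^2 - 230*l + 200
b) -16*l^3 + l^4 + 93*l^2 - 230*l + 200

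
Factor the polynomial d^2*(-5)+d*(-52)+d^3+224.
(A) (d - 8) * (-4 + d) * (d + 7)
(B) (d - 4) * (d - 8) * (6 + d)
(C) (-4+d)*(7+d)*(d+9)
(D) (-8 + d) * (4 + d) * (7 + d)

We need to factor d^2*(-5)+d*(-52)+d^3+224.
The factored form is (d - 8) * (-4 + d) * (d + 7).
A) (d - 8) * (-4 + d) * (d + 7)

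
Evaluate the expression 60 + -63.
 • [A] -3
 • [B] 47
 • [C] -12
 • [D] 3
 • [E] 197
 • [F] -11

60 + -63 = -3
A) -3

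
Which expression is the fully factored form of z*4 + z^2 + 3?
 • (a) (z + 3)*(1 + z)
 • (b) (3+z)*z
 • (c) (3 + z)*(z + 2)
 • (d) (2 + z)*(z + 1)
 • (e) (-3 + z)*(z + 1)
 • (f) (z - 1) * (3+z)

We need to factor z*4 + z^2 + 3.
The factored form is (z + 3)*(1 + z).
a) (z + 3)*(1 + z)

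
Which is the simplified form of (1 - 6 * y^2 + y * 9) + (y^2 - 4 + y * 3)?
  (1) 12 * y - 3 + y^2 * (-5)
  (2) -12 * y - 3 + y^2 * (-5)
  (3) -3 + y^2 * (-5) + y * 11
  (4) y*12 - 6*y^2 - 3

Adding the polynomials and combining like terms:
(1 - 6*y^2 + y*9) + (y^2 - 4 + y*3)
= 12 * y - 3 + y^2 * (-5)
1) 12 * y - 3 + y^2 * (-5)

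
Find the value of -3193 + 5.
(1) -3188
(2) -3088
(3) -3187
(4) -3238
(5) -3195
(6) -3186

-3193 + 5 = -3188
1) -3188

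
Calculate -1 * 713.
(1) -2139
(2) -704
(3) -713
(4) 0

-1 * 713 = -713
3) -713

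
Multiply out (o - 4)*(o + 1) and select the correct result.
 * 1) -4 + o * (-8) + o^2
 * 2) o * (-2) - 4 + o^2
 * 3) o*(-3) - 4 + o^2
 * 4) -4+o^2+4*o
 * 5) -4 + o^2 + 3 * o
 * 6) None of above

Expanding (o - 4)*(o + 1):
= o*(-3) - 4 + o^2
3) o*(-3) - 4 + o^2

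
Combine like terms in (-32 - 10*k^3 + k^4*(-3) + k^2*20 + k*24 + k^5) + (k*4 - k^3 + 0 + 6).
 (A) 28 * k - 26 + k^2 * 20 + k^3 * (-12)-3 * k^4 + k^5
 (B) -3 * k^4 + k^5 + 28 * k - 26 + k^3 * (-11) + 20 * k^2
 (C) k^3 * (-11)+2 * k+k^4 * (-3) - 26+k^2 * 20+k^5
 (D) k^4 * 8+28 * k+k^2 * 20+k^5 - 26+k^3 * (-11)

Adding the polynomials and combining like terms:
(-32 - 10*k^3 + k^4*(-3) + k^2*20 + k*24 + k^5) + (k*4 - k^3 + 0 + 6)
= -3 * k^4 + k^5 + 28 * k - 26 + k^3 * (-11) + 20 * k^2
B) -3 * k^4 + k^5 + 28 * k - 26 + k^3 * (-11) + 20 * k^2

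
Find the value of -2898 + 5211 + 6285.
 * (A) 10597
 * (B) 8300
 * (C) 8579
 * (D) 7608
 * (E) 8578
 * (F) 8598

First: -2898 + 5211 = 2313
Then: 2313 + 6285 = 8598
F) 8598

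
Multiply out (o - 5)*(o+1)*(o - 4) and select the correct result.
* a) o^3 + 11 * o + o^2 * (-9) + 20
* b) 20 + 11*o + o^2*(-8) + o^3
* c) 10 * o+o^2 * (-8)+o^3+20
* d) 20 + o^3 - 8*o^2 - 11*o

Expanding (o - 5)*(o+1)*(o - 4):
= 20 + 11*o + o^2*(-8) + o^3
b) 20 + 11*o + o^2*(-8) + o^3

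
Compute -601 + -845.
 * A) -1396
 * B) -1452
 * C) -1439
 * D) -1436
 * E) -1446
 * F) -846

-601 + -845 = -1446
E) -1446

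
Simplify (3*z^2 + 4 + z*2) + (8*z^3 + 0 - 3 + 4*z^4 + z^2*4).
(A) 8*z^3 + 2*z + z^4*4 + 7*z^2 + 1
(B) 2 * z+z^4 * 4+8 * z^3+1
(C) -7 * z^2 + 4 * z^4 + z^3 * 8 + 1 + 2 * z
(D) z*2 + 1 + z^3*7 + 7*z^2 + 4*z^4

Adding the polynomials and combining like terms:
(3*z^2 + 4 + z*2) + (8*z^3 + 0 - 3 + 4*z^4 + z^2*4)
= 8*z^3 + 2*z + z^4*4 + 7*z^2 + 1
A) 8*z^3 + 2*z + z^4*4 + 7*z^2 + 1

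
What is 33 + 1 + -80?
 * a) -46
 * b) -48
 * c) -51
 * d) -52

First: 33 + 1 = 34
Then: 34 + -80 = -46
a) -46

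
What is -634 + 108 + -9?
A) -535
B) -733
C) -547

First: -634 + 108 = -526
Then: -526 + -9 = -535
A) -535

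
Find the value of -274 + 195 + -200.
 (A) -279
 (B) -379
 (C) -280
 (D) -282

First: -274 + 195 = -79
Then: -79 + -200 = -279
A) -279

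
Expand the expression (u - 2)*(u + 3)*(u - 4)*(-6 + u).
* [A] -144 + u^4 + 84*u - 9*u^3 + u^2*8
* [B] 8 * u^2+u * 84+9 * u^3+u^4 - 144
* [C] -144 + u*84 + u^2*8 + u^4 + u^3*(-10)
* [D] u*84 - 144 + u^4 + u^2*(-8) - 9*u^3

Expanding (u - 2)*(u + 3)*(u - 4)*(-6 + u):
= -144 + u^4 + 84*u - 9*u^3 + u^2*8
A) -144 + u^4 + 84*u - 9*u^3 + u^2*8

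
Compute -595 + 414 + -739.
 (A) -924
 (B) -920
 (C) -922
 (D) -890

First: -595 + 414 = -181
Then: -181 + -739 = -920
B) -920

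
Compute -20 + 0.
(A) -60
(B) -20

-20 + 0 = -20
B) -20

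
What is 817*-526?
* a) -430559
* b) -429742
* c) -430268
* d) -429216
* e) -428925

817 * -526 = -429742
b) -429742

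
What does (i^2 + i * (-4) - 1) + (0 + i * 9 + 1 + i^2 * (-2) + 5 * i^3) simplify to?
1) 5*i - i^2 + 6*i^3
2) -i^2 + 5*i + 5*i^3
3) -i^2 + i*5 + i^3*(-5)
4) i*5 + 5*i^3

Adding the polynomials and combining like terms:
(i^2 + i*(-4) - 1) + (0 + i*9 + 1 + i^2*(-2) + 5*i^3)
= -i^2 + 5*i + 5*i^3
2) -i^2 + 5*i + 5*i^3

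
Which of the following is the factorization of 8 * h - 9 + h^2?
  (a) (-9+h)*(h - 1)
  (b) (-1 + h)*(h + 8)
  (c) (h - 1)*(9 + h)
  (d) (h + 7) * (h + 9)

We need to factor 8 * h - 9 + h^2.
The factored form is (h - 1)*(9 + h).
c) (h - 1)*(9 + h)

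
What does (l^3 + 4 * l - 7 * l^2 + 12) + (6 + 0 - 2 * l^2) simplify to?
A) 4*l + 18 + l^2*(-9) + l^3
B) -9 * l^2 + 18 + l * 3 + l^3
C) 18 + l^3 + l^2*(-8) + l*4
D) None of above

Adding the polynomials and combining like terms:
(l^3 + 4*l - 7*l^2 + 12) + (6 + 0 - 2*l^2)
= 4*l + 18 + l^2*(-9) + l^3
A) 4*l + 18 + l^2*(-9) + l^3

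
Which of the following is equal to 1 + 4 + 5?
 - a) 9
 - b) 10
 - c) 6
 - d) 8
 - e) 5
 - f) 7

First: 1 + 4 = 5
Then: 5 + 5 = 10
b) 10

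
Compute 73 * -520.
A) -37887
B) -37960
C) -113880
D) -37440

73 * -520 = -37960
B) -37960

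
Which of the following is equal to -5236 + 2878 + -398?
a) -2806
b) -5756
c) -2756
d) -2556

First: -5236 + 2878 = -2358
Then: -2358 + -398 = -2756
c) -2756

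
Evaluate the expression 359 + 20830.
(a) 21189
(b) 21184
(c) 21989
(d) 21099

359 + 20830 = 21189
a) 21189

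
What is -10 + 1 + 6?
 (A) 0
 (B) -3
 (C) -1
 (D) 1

First: -10 + 1 = -9
Then: -9 + 6 = -3
B) -3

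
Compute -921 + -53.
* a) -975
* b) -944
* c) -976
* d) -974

-921 + -53 = -974
d) -974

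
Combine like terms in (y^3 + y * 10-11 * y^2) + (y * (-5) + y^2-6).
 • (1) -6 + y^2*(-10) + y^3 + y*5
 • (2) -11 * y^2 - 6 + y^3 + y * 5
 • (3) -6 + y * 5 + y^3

Adding the polynomials and combining like terms:
(y^3 + y*10 - 11*y^2) + (y*(-5) + y^2 - 6)
= -6 + y^2*(-10) + y^3 + y*5
1) -6 + y^2*(-10) + y^3 + y*5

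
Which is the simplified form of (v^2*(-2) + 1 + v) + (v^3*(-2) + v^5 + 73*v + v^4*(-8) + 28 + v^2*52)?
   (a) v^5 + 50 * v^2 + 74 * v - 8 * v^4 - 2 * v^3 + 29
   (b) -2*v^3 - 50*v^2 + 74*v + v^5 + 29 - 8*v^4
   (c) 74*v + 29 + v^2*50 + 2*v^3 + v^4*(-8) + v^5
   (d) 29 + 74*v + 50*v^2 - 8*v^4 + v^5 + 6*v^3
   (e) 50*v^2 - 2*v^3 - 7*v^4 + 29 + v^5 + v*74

Adding the polynomials and combining like terms:
(v^2*(-2) + 1 + v) + (v^3*(-2) + v^5 + 73*v + v^4*(-8) + 28 + v^2*52)
= v^5 + 50 * v^2 + 74 * v - 8 * v^4 - 2 * v^3 + 29
a) v^5 + 50 * v^2 + 74 * v - 8 * v^4 - 2 * v^3 + 29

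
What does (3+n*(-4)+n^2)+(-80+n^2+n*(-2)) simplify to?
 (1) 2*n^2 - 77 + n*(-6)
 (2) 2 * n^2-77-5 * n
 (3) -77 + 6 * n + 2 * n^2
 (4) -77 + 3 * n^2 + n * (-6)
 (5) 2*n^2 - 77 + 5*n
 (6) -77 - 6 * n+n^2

Adding the polynomials and combining like terms:
(3 + n*(-4) + n^2) + (-80 + n^2 + n*(-2))
= 2*n^2 - 77 + n*(-6)
1) 2*n^2 - 77 + n*(-6)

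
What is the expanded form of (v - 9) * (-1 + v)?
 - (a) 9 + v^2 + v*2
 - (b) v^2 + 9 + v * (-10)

Expanding (v - 9) * (-1 + v):
= v^2 + 9 + v * (-10)
b) v^2 + 9 + v * (-10)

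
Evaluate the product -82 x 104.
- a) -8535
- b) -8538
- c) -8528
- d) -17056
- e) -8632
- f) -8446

-82 * 104 = -8528
c) -8528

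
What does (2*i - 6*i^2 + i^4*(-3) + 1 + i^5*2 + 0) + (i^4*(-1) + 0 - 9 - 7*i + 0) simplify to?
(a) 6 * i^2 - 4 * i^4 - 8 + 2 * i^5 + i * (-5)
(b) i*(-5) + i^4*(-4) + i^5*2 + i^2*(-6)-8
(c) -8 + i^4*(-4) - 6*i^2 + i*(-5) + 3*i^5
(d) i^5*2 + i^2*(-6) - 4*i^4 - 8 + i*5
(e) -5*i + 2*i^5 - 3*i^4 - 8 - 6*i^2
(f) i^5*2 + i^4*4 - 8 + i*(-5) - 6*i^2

Adding the polynomials and combining like terms:
(2*i - 6*i^2 + i^4*(-3) + 1 + i^5*2 + 0) + (i^4*(-1) + 0 - 9 - 7*i + 0)
= i*(-5) + i^4*(-4) + i^5*2 + i^2*(-6)-8
b) i*(-5) + i^4*(-4) + i^5*2 + i^2*(-6)-8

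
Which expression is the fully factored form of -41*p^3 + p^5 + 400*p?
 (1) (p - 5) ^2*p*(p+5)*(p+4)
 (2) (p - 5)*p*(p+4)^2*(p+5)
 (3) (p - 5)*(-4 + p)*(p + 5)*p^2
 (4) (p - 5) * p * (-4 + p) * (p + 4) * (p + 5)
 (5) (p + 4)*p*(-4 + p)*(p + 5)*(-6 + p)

We need to factor -41*p^3 + p^5 + 400*p.
The factored form is (p - 5) * p * (-4 + p) * (p + 4) * (p + 5).
4) (p - 5) * p * (-4 + p) * (p + 4) * (p + 5)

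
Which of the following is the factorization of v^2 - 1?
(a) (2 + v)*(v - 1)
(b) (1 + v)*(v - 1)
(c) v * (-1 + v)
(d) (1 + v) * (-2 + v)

We need to factor v^2 - 1.
The factored form is (1 + v)*(v - 1).
b) (1 + v)*(v - 1)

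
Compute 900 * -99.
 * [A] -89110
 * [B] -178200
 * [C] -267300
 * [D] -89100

900 * -99 = -89100
D) -89100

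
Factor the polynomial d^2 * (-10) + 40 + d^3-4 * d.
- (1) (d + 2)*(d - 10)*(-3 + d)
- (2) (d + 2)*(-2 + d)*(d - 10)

We need to factor d^2 * (-10) + 40 + d^3-4 * d.
The factored form is (d + 2)*(-2 + d)*(d - 10).
2) (d + 2)*(-2 + d)*(d - 10)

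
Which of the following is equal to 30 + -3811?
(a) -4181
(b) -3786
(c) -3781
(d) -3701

30 + -3811 = -3781
c) -3781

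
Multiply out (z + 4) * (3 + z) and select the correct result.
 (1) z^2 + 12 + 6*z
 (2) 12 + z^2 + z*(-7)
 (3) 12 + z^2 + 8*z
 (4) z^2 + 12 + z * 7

Expanding (z + 4) * (3 + z):
= z^2 + 12 + z * 7
4) z^2 + 12 + z * 7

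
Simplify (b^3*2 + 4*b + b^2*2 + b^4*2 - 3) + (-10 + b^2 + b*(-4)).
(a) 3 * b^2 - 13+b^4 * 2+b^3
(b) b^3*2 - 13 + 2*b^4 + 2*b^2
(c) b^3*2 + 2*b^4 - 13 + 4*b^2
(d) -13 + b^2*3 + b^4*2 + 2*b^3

Adding the polynomials and combining like terms:
(b^3*2 + 4*b + b^2*2 + b^4*2 - 3) + (-10 + b^2 + b*(-4))
= -13 + b^2*3 + b^4*2 + 2*b^3
d) -13 + b^2*3 + b^4*2 + 2*b^3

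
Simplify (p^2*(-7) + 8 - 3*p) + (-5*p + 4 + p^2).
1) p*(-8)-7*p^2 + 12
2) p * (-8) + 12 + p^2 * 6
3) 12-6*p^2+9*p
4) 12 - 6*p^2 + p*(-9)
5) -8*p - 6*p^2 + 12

Adding the polynomials and combining like terms:
(p^2*(-7) + 8 - 3*p) + (-5*p + 4 + p^2)
= -8*p - 6*p^2 + 12
5) -8*p - 6*p^2 + 12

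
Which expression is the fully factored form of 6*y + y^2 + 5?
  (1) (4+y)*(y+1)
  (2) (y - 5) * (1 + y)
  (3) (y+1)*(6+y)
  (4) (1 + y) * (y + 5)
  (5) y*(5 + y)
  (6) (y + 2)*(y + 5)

We need to factor 6*y + y^2 + 5.
The factored form is (1 + y) * (y + 5).
4) (1 + y) * (y + 5)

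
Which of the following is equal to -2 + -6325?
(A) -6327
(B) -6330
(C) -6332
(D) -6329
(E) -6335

-2 + -6325 = -6327
A) -6327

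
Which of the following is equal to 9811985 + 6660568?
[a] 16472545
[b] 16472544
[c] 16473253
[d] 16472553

9811985 + 6660568 = 16472553
d) 16472553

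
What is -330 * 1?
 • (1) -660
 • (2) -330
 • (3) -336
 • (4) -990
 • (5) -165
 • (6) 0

-330 * 1 = -330
2) -330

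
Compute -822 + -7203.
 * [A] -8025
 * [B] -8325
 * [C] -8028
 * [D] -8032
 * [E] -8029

-822 + -7203 = -8025
A) -8025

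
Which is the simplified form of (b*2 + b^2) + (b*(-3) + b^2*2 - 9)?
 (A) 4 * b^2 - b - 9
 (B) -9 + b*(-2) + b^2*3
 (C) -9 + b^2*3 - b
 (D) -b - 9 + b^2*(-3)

Adding the polynomials and combining like terms:
(b*2 + b^2) + (b*(-3) + b^2*2 - 9)
= -9 + b^2*3 - b
C) -9 + b^2*3 - b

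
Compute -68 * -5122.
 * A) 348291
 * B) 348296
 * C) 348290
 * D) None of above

-68 * -5122 = 348296
B) 348296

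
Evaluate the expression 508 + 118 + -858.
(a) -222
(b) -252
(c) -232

First: 508 + 118 = 626
Then: 626 + -858 = -232
c) -232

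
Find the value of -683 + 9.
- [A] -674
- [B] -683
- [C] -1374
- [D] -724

-683 + 9 = -674
A) -674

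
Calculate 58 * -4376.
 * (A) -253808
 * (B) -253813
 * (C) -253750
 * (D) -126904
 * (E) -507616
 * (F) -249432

58 * -4376 = -253808
A) -253808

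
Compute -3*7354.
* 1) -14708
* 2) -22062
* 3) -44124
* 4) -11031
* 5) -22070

-3 * 7354 = -22062
2) -22062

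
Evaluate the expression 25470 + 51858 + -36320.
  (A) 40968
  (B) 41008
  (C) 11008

First: 25470 + 51858 = 77328
Then: 77328 + -36320 = 41008
B) 41008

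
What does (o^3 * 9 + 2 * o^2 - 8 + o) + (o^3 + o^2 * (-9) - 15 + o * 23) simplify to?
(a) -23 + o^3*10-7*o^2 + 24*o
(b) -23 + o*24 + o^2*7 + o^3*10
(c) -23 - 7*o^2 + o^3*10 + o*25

Adding the polynomials and combining like terms:
(o^3*9 + 2*o^2 - 8 + o) + (o^3 + o^2*(-9) - 15 + o*23)
= -23 + o^3*10-7*o^2 + 24*o
a) -23 + o^3*10-7*o^2 + 24*o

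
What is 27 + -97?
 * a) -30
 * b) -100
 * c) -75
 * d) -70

27 + -97 = -70
d) -70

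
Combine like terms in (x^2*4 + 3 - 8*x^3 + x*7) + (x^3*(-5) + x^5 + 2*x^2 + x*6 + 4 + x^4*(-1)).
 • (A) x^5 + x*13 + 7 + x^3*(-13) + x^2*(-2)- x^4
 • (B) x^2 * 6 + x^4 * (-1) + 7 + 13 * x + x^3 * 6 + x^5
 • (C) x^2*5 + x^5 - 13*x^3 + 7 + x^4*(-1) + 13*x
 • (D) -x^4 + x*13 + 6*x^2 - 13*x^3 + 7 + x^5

Adding the polynomials and combining like terms:
(x^2*4 + 3 - 8*x^3 + x*7) + (x^3*(-5) + x^5 + 2*x^2 + x*6 + 4 + x^4*(-1))
= -x^4 + x*13 + 6*x^2 - 13*x^3 + 7 + x^5
D) -x^4 + x*13 + 6*x^2 - 13*x^3 + 7 + x^5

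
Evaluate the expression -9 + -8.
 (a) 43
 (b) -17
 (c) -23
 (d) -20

-9 + -8 = -17
b) -17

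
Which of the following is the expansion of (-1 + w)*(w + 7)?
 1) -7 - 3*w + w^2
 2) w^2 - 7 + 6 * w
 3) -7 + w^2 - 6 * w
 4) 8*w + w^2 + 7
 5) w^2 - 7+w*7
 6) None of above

Expanding (-1 + w)*(w + 7):
= w^2 - 7 + 6 * w
2) w^2 - 7 + 6 * w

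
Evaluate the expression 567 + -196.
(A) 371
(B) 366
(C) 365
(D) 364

567 + -196 = 371
A) 371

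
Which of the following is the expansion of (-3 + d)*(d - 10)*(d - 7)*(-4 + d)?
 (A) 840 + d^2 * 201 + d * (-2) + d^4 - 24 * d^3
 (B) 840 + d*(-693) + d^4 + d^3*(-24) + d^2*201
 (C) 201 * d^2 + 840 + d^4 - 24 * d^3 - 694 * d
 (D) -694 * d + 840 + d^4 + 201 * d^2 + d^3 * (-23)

Expanding (-3 + d)*(d - 10)*(d - 7)*(-4 + d):
= 201 * d^2 + 840 + d^4 - 24 * d^3 - 694 * d
C) 201 * d^2 + 840 + d^4 - 24 * d^3 - 694 * d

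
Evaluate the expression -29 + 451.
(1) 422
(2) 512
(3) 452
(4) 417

-29 + 451 = 422
1) 422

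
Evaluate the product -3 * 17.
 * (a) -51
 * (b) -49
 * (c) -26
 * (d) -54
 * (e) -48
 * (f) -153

-3 * 17 = -51
a) -51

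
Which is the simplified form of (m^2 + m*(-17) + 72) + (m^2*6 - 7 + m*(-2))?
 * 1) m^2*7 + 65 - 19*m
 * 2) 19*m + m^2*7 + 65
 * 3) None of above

Adding the polynomials and combining like terms:
(m^2 + m*(-17) + 72) + (m^2*6 - 7 + m*(-2))
= m^2*7 + 65 - 19*m
1) m^2*7 + 65 - 19*m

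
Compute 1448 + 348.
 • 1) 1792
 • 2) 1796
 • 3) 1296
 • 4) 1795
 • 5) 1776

1448 + 348 = 1796
2) 1796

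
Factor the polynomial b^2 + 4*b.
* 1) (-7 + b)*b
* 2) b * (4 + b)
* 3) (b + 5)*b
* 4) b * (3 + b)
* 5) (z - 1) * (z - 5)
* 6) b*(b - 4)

We need to factor b^2 + 4*b.
The factored form is b * (4 + b).
2) b * (4 + b)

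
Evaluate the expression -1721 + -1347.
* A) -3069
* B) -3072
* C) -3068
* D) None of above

-1721 + -1347 = -3068
C) -3068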